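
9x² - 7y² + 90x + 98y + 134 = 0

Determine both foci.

(-5, -1) and (-5, 15)

Collect terms: 9(x² + 10x) -7(y² - 14y) = -134
Complete the square: 9(x + 5)² -7(y - 7)² = -134 + 225 - 343 = -252
Dividing both sides by -252: (y - 7)²/36 - (x + 5)²/28 = 1
Hyperbola, center (-5, 7), transverse axis vertical; a² = 36, b² = 28.
c² = a² + b² = 36 + 28 = 64, so c = 8.
Foci lie on the vertical axis through the center: (h, k ± c).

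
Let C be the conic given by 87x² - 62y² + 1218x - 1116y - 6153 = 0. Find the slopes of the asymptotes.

√5394/62 and -√5394/62

87(x² + 14x) -62(y² + 18y) = 6153
Complete the square in x and y: 87(x + 7)² -62(y + 9)² = 6153 + 4263 - 5022 = 5394
Divide through by 5394 to get (x + 7)²/62 - (y + 9)²/87 = 1.
Hyperbola, center (-7, -9), transverse axis horizontal; a² = 62, b² = 87.
For a horizontal hyperbola the asymptotes have slope ±b/a.
Here that is ±√87/√62 = ±√5394/62.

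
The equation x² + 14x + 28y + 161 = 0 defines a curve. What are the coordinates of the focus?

Only x is squared. Complete the square in x: (x + 7)² = -28(y + 4).
Vertex (-7, -4); 4p = -28 so p = -7. Opens down.
Focus is p units from the vertex along the axis: (h, k + p).

(-7, -11)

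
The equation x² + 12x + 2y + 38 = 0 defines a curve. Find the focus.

(-6, -3/2)

Only x is squared. Complete the square in x: (x + 6)² = -2(y + 1).
Vertex (-6, -1); 4p = -2 so p = -1/2. Opens down.
Focus is p units from the vertex along the axis: (h, k + p).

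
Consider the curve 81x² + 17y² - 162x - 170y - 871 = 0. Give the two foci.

Group the x- and y-terms: 81(x² - 2x) + 17(y² - 10y) = 871
Complete the square: 81(x - 1)² + 17(y - 5)² = 871 + 81 + 425 = 1377
Divide through by 1377 to get (x - 1)²/17 + (y - 5)²/81 = 1.
Ellipse, center (1, 5), major axis vertical; a² = 81, b² = 17.
c² = a² - b² = 81 - 17 = 64, so c = 8.
Foci lie on the vertical axis through the center: (h, k ± c).

(1, -3) and (1, 13)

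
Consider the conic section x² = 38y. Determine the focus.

(0, 19/2)

Vertex (0, 0); 4p = 38 so p = 19/2. Opens up.
Focus is p units from the vertex along the axis: (h, k + p).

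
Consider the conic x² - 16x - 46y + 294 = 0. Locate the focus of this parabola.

(8, 33/2)

Only x is squared. Complete the square in x: (x - 8)² = 46(y - 5).
Vertex (8, 5); 4p = 46 so p = 23/2. Opens up.
Focus is p units from the vertex along the axis: (h, k + p).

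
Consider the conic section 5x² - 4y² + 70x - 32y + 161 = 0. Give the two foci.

(-10, -4) and (-4, -4)

Collect terms: 5(x² + 14x) -4(y² + 8y) = -161
Complete the square: 5(x + 7)² -4(y + 4)² = -161 + 245 - 64 = 20
Divide through by 20 to get (x + 7)²/4 - (y + 4)²/5 = 1.
Hyperbola, center (-7, -4), transverse axis horizontal; a² = 4, b² = 5.
c² = a² + b² = 4 + 5 = 9, so c = 3.
Foci lie on the horizontal axis through the center: (h ± c, k).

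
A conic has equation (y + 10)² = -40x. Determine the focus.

(-10, -10)

Vertex (0, -10); 4p = -40 so p = -10. Opens left.
Focus is p units from the vertex along the axis: (h + p, k).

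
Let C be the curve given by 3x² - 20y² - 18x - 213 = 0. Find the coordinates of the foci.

(3 - 2√23, 0) and (3 + 2√23, 0)

Group: 3(x² - 6x) -20y² = 213
Complete the square in x and y: 3(x - 3)² -20y² = 213 + 27 + 0 = 240
Dividing both sides by 240: (x - 3)²/80 - y²/12 = 1
Hyperbola, center (3, 0), transverse axis horizontal; a² = 80, b² = 12.
c² = a² + b² = 80 + 12 = 92, so c = 2√23.
Foci lie on the horizontal axis through the center: (h ± c, k).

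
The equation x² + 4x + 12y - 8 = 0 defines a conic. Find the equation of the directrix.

y = 4

Only x is squared. Complete the square in x: (x + 2)² = -12(y - 1).
Vertex (-2, 1); 4p = -12 so p = -3. Opens down.
Directrix is the horizontal line y = k − p = 1 − (-3) = 4.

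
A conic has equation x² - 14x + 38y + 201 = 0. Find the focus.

(7, -27/2)

Only x is squared. Complete the square in x: (x - 7)² = -38(y + 4).
Vertex (7, -4); 4p = -38 so p = -19/2. Opens down.
Focus is p units from the vertex along the axis: (h, k + p).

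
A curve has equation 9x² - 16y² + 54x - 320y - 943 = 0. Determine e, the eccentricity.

e = 5/3

Collect terms: 9(x² + 6x) -16(y² + 20y) = 943
Complete the square in x and y: 9(x + 3)² -16(y + 10)² = 943 + 81 - 1600 = -576
Divide through by -576 to get (y + 10)²/36 - (x + 3)²/64 = 1.
Hyperbola, center (-3, -10), transverse axis vertical; a² = 36, b² = 64.
c² = a² + b² = 100, so c = 10.
e = c/a = 10/6 = 5/3.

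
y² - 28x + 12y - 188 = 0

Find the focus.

(-1, -6)

Only y is squared. Complete the square in y: (y + 6)² = 28(x + 8).
Vertex (-8, -6); 4p = 28 so p = 7. Opens right.
Focus is p units from the vertex along the axis: (h + p, k).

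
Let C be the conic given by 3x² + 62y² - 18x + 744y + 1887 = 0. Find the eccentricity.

Collect terms: 3(x² - 6x) + 62(y² + 12y) = -1887
3(x - 3)² + 62(y + 6)² = -1887 + 27 + 2232 = 372
Dividing both sides by 372: (x - 3)²/124 + (y + 6)²/6 = 1
Ellipse, center (3, -6), major axis horizontal; a² = 124, b² = 6.
c² = a² - b² = 118, so c = √118.
e = c/a = √118/2√31 = √3658/62.

e = √3658/62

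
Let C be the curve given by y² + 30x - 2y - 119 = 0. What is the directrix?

x = 23/2

Only y is squared. Complete the square in y: (y - 1)² = -30(x - 4).
Vertex (4, 1); 4p = -30 so p = -15/2. Opens left.
Directrix is the vertical line x = h − p = 4 − (-15/2) = 23/2.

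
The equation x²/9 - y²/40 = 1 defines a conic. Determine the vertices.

Center (0, 0). The positive term is the x-term, so the transverse axis is horizontal; a² = 9, b² = 40.
a = 3. Vertices at (h ± a, k).

(-3, 0) and (3, 0)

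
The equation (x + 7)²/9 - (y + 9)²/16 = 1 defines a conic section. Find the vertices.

Center (-7, -9). The positive term is the x-term, so the transverse axis is horizontal; a² = 9, b² = 16.
a = 3. Vertices at (h ± a, k).

(-10, -9) and (-4, -9)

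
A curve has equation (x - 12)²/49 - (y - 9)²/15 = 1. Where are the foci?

Center (12, 9). The positive term is the x-term, so the transverse axis is horizontal; a² = 49, b² = 15.
c² = a² + b² = 49 + 15 = 64, so c = 8.
Foci lie on the horizontal axis through the center: (h ± c, k).

(4, 9) and (20, 9)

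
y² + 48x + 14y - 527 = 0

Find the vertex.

Only y is squared. Complete the square in y: (y + 7)² = -48(x - 12).
Vertex (12, -7); 4p = -48 so p = -12. Opens left.

(12, -7)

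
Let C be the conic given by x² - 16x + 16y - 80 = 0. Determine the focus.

(8, 5)

Only x is squared. Complete the square in x: (x - 8)² = -16(y - 9).
Vertex (8, 9); 4p = -16 so p = -4. Opens down.
Focus is p units from the vertex along the axis: (h, k + p).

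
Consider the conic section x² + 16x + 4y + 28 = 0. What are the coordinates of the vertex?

Only x is squared. Complete the square in x: (x + 8)² = -4(y - 9).
Vertex (-8, 9); 4p = -4 so p = -1. Opens down.

(-8, 9)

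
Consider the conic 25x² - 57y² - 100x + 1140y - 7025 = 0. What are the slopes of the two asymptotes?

25(x² - 4x) -57(y² - 20y) = 7025
Complete the square: 25(x - 2)² -57(y - 10)² = 7025 + 100 - 5700 = 1425
Dividing both sides by 1425: (x - 2)²/57 - (y - 10)²/25 = 1
Hyperbola, center (2, 10), transverse axis horizontal; a² = 57, b² = 25.
For a horizontal hyperbola the asymptotes have slope ±b/a.
Here that is ±5/√57 = ±5√57/57.

5√57/57 and -5√57/57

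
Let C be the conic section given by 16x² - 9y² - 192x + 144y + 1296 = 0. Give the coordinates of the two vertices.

(6, -4) and (6, 20)

Group: 16(x² - 12x) -9(y² - 16y) = -1296
Complete the square: 16(x - 6)² -9(y - 8)² = -1296 + 576 - 576 = -1296
Divide through by -1296 to get (y - 8)²/144 - (x - 6)²/81 = 1.
Hyperbola, center (6, 8), transverse axis vertical; a² = 144, b² = 81.
a = 12. Vertices at (h, k ± a).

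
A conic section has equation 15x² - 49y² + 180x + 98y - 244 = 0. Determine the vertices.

(-13, 1) and (1, 1)

15(x² + 12x) -49(y² - 2y) = 244
Completing the square gives 15(x + 6)² -49(y - 1)² = 244 + 540 - 49 = 735.
Divide through by 735 to get (x + 6)²/49 - (y - 1)²/15 = 1.
Hyperbola, center (-6, 1), transverse axis horizontal; a² = 49, b² = 15.
a = 7. Vertices at (h ± a, k).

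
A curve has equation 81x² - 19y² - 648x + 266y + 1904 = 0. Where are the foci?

Collect terms: 81(x² - 8x) -19(y² - 14y) = -1904
Complete the square in x and y: 81(x - 4)² -19(y - 7)² = -1904 + 1296 - 931 = -1539
Divide by -1539: (y - 7)²/81 - (x - 4)²/19 = 1
Hyperbola, center (4, 7), transverse axis vertical; a² = 81, b² = 19.
c² = a² + b² = 81 + 19 = 100, so c = 10.
Foci lie on the vertical axis through the center: (h, k ± c).

(4, -3) and (4, 17)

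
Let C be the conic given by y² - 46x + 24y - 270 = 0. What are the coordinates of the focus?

Only y is squared. Complete the square in y: (y + 12)² = 46(x + 9).
Vertex (-9, -12); 4p = 46 so p = 23/2. Opens right.
Focus is p units from the vertex along the axis: (h + p, k).

(5/2, -12)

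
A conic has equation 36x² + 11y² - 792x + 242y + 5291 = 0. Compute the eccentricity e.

Collect terms: 36(x² - 22x) + 11(y² + 22y) = -5291
Completing the square gives 36(x - 11)² + 11(y + 11)² = -5291 + 4356 + 1331 = 396.
Dividing both sides by 396: (x - 11)²/11 + (y + 11)²/36 = 1
Ellipse, center (11, -11), major axis vertical; a² = 36, b² = 11.
c² = a² - b² = 25, so c = 5.
e = c/a = 5/6.

e = 5/6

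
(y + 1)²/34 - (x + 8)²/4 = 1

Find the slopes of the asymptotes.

Center (-8, -1). The positive term is the y-term, so the transverse axis is vertical; a² = 34, b² = 4.
For a vertical hyperbola the asymptotes have slope ±a/b.
Here that is ±√34/2.

√34/2 and -√34/2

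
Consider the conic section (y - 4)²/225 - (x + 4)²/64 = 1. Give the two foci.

(-4, -13) and (-4, 21)

Center (-4, 4). The positive term is the y-term, so the transverse axis is vertical; a² = 225, b² = 64.
c² = a² + b² = 225 + 64 = 289, so c = 17.
Foci lie on the vertical axis through the center: (h, k ± c).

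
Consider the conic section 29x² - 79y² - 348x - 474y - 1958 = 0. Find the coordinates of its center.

Group: 29(x² - 12x) -79(y² + 6y) = 1958
Complete the square in x and y: 29(x - 6)² -79(y + 3)² = 1958 + 1044 - 711 = 2291
Divide by 2291: (x - 6)²/79 - (y + 3)²/29 = 1
Hyperbola with center (6, -3).

(6, -3)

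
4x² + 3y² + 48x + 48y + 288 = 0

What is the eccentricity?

e = 1/2

4(x² + 12x) + 3(y² + 16y) = -288
Complete the square in x and y: 4(x + 6)² + 3(y + 8)² = -288 + 144 + 192 = 48
Dividing both sides by 48: (x + 6)²/12 + (y + 8)²/16 = 1
Ellipse, center (-6, -8), major axis vertical; a² = 16, b² = 12.
c² = a² - b² = 4, so c = 2.
e = c/a = 2/4 = 1/2.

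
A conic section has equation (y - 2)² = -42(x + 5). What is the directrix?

x = 11/2

Vertex (-5, 2); 4p = -42 so p = -21/2. Opens left.
Directrix is the vertical line x = h − p = -5 − (-21/2) = 11/2.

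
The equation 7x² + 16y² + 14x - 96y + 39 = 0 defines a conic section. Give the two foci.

7(x² + 2x) + 16(y² - 6y) = -39
Complete the square: 7(x + 1)² + 16(y - 3)² = -39 + 7 + 144 = 112
Dividing both sides by 112: (x + 1)²/16 + (y - 3)²/7 = 1
Ellipse, center (-1, 3), major axis horizontal; a² = 16, b² = 7.
c² = a² - b² = 16 - 7 = 9, so c = 3.
Foci lie on the horizontal axis through the center: (h ± c, k).

(-4, 3) and (2, 3)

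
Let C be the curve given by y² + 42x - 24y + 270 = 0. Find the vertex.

(-3, 12)

Only y is squared. Complete the square in y: (y - 12)² = -42(x + 3).
Vertex (-3, 12); 4p = -42 so p = -21/2. Opens left.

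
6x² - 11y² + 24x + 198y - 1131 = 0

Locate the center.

Group: 6(x² + 4x) -11(y² - 18y) = 1131
Complete the square in x and y: 6(x + 2)² -11(y - 9)² = 1131 + 24 - 891 = 264
Dividing both sides by 264: (x + 2)²/44 - (y - 9)²/24 = 1
Hyperbola with center (-2, 9).

(-2, 9)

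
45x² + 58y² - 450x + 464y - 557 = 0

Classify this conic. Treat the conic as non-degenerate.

No xy term. Coefficients of x² and y² are A = 45, C = 58.
A and C have the same sign but A ≠ C ⇒ ellipse.

ellipse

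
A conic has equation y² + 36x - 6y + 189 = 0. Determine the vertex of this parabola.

(-5, 3)

Only y is squared. Complete the square in y: (y - 3)² = -36(x + 5).
Vertex (-5, 3); 4p = -36 so p = -9. Opens left.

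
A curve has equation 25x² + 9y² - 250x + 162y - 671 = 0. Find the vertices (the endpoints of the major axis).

Group: 25(x² - 10x) + 9(y² + 18y) = 671
Complete the square: 25(x - 5)² + 9(y + 9)² = 671 + 625 + 729 = 2025
Divide by 2025: (x - 5)²/81 + (y + 9)²/225 = 1
Ellipse, center (5, -9), major axis vertical; a² = 225, b² = 81.
a = 15. Vertices at (h, k ± a).

(5, -24) and (5, 6)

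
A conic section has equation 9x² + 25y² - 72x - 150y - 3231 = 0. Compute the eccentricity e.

e = 4/5

Group: 9(x² - 8x) + 25(y² - 6y) = 3231
Completing the square gives 9(x - 4)² + 25(y - 3)² = 3231 + 144 + 225 = 3600.
Divide by 3600: (x - 4)²/400 + (y - 3)²/144 = 1
Ellipse, center (4, 3), major axis horizontal; a² = 400, b² = 144.
c² = a² - b² = 256, so c = 16.
e = c/a = 16/20 = 4/5.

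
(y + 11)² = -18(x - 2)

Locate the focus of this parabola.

(-5/2, -11)

Vertex (2, -11); 4p = -18 so p = -9/2. Opens left.
Focus is p units from the vertex along the axis: (h + p, k).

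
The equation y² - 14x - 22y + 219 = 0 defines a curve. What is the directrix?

x = 7/2

Only y is squared. Complete the square in y: (y - 11)² = 14(x - 7).
Vertex (7, 11); 4p = 14 so p = 7/2. Opens right.
Directrix is the vertical line x = h − p = 7 − (7/2) = 7/2.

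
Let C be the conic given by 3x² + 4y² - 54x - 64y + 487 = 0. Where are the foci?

(8, 8) and (10, 8)

Group the x- and y-terms: 3(x² - 18x) + 4(y² - 16y) = -487
Complete the square in x and y: 3(x - 9)² + 4(y - 8)² = -487 + 243 + 256 = 12
Dividing both sides by 12: (x - 9)²/4 + (y - 8)²/3 = 1
Ellipse, center (9, 8), major axis horizontal; a² = 4, b² = 3.
c² = a² - b² = 4 - 3 = 1, so c = 1.
Foci lie on the horizontal axis through the center: (h ± c, k).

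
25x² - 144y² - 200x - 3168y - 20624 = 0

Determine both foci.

Group the x- and y-terms: 25(x² - 8x) -144(y² + 22y) = 20624
25(x - 4)² -144(y + 11)² = 20624 + 400 - 17424 = 3600
Dividing both sides by 3600: (x - 4)²/144 - (y + 11)²/25 = 1
Hyperbola, center (4, -11), transverse axis horizontal; a² = 144, b² = 25.
c² = a² + b² = 144 + 25 = 169, so c = 13.
Foci lie on the horizontal axis through the center: (h ± c, k).

(-9, -11) and (17, -11)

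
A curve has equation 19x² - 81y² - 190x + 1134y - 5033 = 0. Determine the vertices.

(-4, 7) and (14, 7)

19(x² - 10x) -81(y² - 14y) = 5033
Complete the square in x and y: 19(x - 5)² -81(y - 7)² = 5033 + 475 - 3969 = 1539
Dividing both sides by 1539: (x - 5)²/81 - (y - 7)²/19 = 1
Hyperbola, center (5, 7), transverse axis horizontal; a² = 81, b² = 19.
a = 9. Vertices at (h ± a, k).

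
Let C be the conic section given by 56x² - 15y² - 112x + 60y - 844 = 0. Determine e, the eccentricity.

56(x² - 2x) -15(y² - 4y) = 844
Complete the square: 56(x - 1)² -15(y - 2)² = 844 + 56 - 60 = 840
Divide through by 840 to get (x - 1)²/15 - (y - 2)²/56 = 1.
Hyperbola, center (1, 2), transverse axis horizontal; a² = 15, b² = 56.
c² = a² + b² = 71, so c = √71.
e = c/a = √71/√15 = √1065/15.

e = √1065/15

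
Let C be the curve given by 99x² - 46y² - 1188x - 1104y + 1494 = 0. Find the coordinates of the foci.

(6, -12 - √145) and (6, -12 + √145)

Group: 99(x² - 12x) -46(y² + 24y) = -1494
Completing the square gives 99(x - 6)² -46(y + 12)² = -1494 + 3564 - 6624 = -4554.
Divide through by -4554 to get (y + 12)²/99 - (x - 6)²/46 = 1.
Hyperbola, center (6, -12), transverse axis vertical; a² = 99, b² = 46.
c² = a² + b² = 99 + 46 = 145, so c = √145.
Foci lie on the vertical axis through the center: (h, k ± c).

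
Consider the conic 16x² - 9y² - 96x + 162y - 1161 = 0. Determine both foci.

(-7, 9) and (13, 9)

Collect terms: 16(x² - 6x) -9(y² - 18y) = 1161
Complete the square: 16(x - 3)² -9(y - 9)² = 1161 + 144 - 729 = 576
Divide by 576: (x - 3)²/36 - (y - 9)²/64 = 1
Hyperbola, center (3, 9), transverse axis horizontal; a² = 36, b² = 64.
c² = a² + b² = 36 + 64 = 100, so c = 10.
Foci lie on the horizontal axis through the center: (h ± c, k).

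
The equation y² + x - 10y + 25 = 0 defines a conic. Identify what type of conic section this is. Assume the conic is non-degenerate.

No xy term. Coefficients of x² and y² are A = 0, C = 1.
Exactly one squared variable ⇒ parabola.

parabola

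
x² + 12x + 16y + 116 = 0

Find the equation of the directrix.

Only x is squared. Complete the square in x: (x + 6)² = -16(y + 5).
Vertex (-6, -5); 4p = -16 so p = -4. Opens down.
Directrix is the horizontal line y = k − p = -5 − (-4) = -1.

y = -1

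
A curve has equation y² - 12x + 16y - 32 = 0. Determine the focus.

(-5, -8)

Only y is squared. Complete the square in y: (y + 8)² = 12(x + 8).
Vertex (-8, -8); 4p = 12 so p = 3. Opens right.
Focus is p units from the vertex along the axis: (h + p, k).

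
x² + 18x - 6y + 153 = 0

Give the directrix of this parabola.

Only x is squared. Complete the square in x: (x + 9)² = 6(y - 12).
Vertex (-9, 12); 4p = 6 so p = 3/2. Opens up.
Directrix is the horizontal line y = k − p = 12 − (3/2) = 21/2.

y = 21/2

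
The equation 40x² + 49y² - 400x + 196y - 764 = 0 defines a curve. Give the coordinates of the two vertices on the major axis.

40(x² - 10x) + 49(y² + 4y) = 764
Complete the square: 40(x - 5)² + 49(y + 2)² = 764 + 1000 + 196 = 1960
Divide through by 1960 to get (x - 5)²/49 + (y + 2)²/40 = 1.
Ellipse, center (5, -2), major axis horizontal; a² = 49, b² = 40.
a = 7. Vertices at (h ± a, k).

(-2, -2) and (12, -2)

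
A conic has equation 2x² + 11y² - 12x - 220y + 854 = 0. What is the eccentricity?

Group: 2(x² - 6x) + 11(y² - 20y) = -854
Completing the square gives 2(x - 3)² + 11(y - 10)² = -854 + 18 + 1100 = 264.
Dividing both sides by 264: (x - 3)²/132 + (y - 10)²/24 = 1
Ellipse, center (3, 10), major axis horizontal; a² = 132, b² = 24.
c² = a² - b² = 108, so c = 6√3.
e = c/a = 6√3/2√33 = 3√11/11.

e = 3√11/11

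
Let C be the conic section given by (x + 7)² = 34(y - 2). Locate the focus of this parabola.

(-7, 21/2)

Vertex (-7, 2); 4p = 34 so p = 17/2. Opens up.
Focus is p units from the vertex along the axis: (h, k + p).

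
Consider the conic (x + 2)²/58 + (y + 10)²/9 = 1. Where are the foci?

(-9, -10) and (5, -10)

Center (-2, -10). The larger denominator 58 sits under the x-term, so the major axis is horizontal; a² = 58, b² = 9.
c² = a² - b² = 58 - 9 = 49, so c = 7.
Foci lie on the horizontal axis through the center: (h ± c, k).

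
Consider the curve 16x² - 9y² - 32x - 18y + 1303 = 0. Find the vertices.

(1, -13) and (1, 11)

Collect terms: 16(x² - 2x) -9(y² + 2y) = -1303
16(x - 1)² -9(y + 1)² = -1303 + 16 - 9 = -1296
Divide by -1296: (y + 1)²/144 - (x - 1)²/81 = 1
Hyperbola, center (1, -1), transverse axis vertical; a² = 144, b² = 81.
a = 12. Vertices at (h, k ± a).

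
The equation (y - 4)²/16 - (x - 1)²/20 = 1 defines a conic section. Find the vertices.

Center (1, 4). The positive term is the y-term, so the transverse axis is vertical; a² = 16, b² = 20.
a = 4. Vertices at (h, k ± a).

(1, 0) and (1, 8)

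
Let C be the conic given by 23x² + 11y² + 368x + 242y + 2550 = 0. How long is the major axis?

23(x² + 16x) + 11(y² + 22y) = -2550
Completing the square gives 23(x + 8)² + 11(y + 11)² = -2550 + 1472 + 1331 = 253.
Divide through by 253 to get (x + 8)²/11 + (y + 11)²/23 = 1.
Ellipse, center (-8, -11), major axis vertical; a² = 23, b² = 11.
a² = 23 so a = √23; the major axis has length 2a = 2√23.

2√23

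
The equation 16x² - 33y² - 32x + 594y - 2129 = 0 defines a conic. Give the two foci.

16(x² - 2x) -33(y² - 18y) = 2129
Complete the square in x and y: 16(x - 1)² -33(y - 9)² = 2129 + 16 - 2673 = -528
Dividing both sides by -528: (y - 9)²/16 - (x - 1)²/33 = 1
Hyperbola, center (1, 9), transverse axis vertical; a² = 16, b² = 33.
c² = a² + b² = 16 + 33 = 49, so c = 7.
Foci lie on the vertical axis through the center: (h, k ± c).

(1, 2) and (1, 16)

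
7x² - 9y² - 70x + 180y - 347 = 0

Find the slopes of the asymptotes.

√7/3 and -√7/3

Group: 7(x² - 10x) -9(y² - 20y) = 347
Complete the square: 7(x - 5)² -9(y - 10)² = 347 + 175 - 900 = -378
Dividing both sides by -378: (y - 10)²/42 - (x - 5)²/54 = 1
Hyperbola, center (5, 10), transverse axis vertical; a² = 42, b² = 54.
For a vertical hyperbola the asymptotes have slope ±a/b.
Here that is ±√42/3√6 = ±√7/3.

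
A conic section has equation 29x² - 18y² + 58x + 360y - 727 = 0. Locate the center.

(-1, 10)

Collect terms: 29(x² + 2x) -18(y² - 20y) = 727
Complete the square in x and y: 29(x + 1)² -18(y - 10)² = 727 + 29 - 1800 = -1044
Divide by -1044: (y - 10)²/58 - (x + 1)²/36 = 1
Hyperbola with center (-1, 10).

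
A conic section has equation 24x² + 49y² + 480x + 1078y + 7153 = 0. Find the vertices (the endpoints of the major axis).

(-17, -11) and (-3, -11)

Group: 24(x² + 20x) + 49(y² + 22y) = -7153
Complete the square in x and y: 24(x + 10)² + 49(y + 11)² = -7153 + 2400 + 5929 = 1176
Dividing both sides by 1176: (x + 10)²/49 + (y + 11)²/24 = 1
Ellipse, center (-10, -11), major axis horizontal; a² = 49, b² = 24.
a = 7. Vertices at (h ± a, k).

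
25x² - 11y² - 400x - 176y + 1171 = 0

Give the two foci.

(8, -14) and (8, -2)

Group the x- and y-terms: 25(x² - 16x) -11(y² + 16y) = -1171
Completing the square gives 25(x - 8)² -11(y + 8)² = -1171 + 1600 - 704 = -275.
Divide through by -275 to get (y + 8)²/25 - (x - 8)²/11 = 1.
Hyperbola, center (8, -8), transverse axis vertical; a² = 25, b² = 11.
c² = a² + b² = 25 + 11 = 36, so c = 6.
Foci lie on the vertical axis through the center: (h, k ± c).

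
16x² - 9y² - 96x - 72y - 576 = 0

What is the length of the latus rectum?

64/3

Group the x- and y-terms: 16(x² - 6x) -9(y² + 8y) = 576
16(x - 3)² -9(y + 4)² = 576 + 144 - 144 = 576
Divide by 576: (x - 3)²/36 - (y + 4)²/64 = 1
Hyperbola, center (3, -4), transverse axis horizontal; a² = 36, b² = 64.
Latus rectum length = 2b²/a = 2·64/6 = 64/3.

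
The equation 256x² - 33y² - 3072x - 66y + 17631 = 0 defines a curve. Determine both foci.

(6, -18) and (6, 16)

Group the x- and y-terms: 256(x² - 12x) -33(y² + 2y) = -17631
Complete the square: 256(x - 6)² -33(y + 1)² = -17631 + 9216 - 33 = -8448
Divide by -8448: (y + 1)²/256 - (x - 6)²/33 = 1
Hyperbola, center (6, -1), transverse axis vertical; a² = 256, b² = 33.
c² = a² + b² = 256 + 33 = 289, so c = 17.
Foci lie on the vertical axis through the center: (h, k ± c).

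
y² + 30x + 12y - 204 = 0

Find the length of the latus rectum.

Only y is squared. Complete the square in y: (y + 6)² = -30(x - 8).
Vertex (8, -6); 4p = -30 so p = -15/2. Opens left.
Latus rectum length = |4p| = 30.

30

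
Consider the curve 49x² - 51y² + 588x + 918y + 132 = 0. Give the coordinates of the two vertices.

(-6, 2) and (-6, 16)

Rearranging, 49(x² + 12x) -51(y² - 18y) = -132.
Complete the square in x and y: 49(x + 6)² -51(y - 9)² = -132 + 1764 - 4131 = -2499
Divide through by -2499 to get (y - 9)²/49 - (x + 6)²/51 = 1.
Hyperbola, center (-6, 9), transverse axis vertical; a² = 49, b² = 51.
a = 7. Vertices at (h, k ± a).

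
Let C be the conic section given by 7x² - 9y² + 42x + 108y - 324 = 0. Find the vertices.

Group: 7(x² + 6x) -9(y² - 12y) = 324
Completing the square gives 7(x + 3)² -9(y - 6)² = 324 + 63 - 324 = 63.
Dividing both sides by 63: (x + 3)²/9 - (y - 6)²/7 = 1
Hyperbola, center (-3, 6), transverse axis horizontal; a² = 9, b² = 7.
a = 3. Vertices at (h ± a, k).

(-6, 6) and (0, 6)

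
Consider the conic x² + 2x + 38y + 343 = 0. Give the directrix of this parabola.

y = 1/2

Only x is squared. Complete the square in x: (x + 1)² = -38(y + 9).
Vertex (-1, -9); 4p = -38 so p = -19/2. Opens down.
Directrix is the horizontal line y = k − p = -9 − (-19/2) = 1/2.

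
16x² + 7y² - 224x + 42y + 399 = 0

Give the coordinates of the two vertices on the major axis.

(7, -11) and (7, 5)

16(x² - 14x) + 7(y² + 6y) = -399
Completing the square gives 16(x - 7)² + 7(y + 3)² = -399 + 784 + 63 = 448.
Divide through by 448 to get (x - 7)²/28 + (y + 3)²/64 = 1.
Ellipse, center (7, -3), major axis vertical; a² = 64, b² = 28.
a = 8. Vertices at (h, k ± a).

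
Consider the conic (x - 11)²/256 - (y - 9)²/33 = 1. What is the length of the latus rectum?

Center (11, 9). The positive term is the x-term, so the transverse axis is horizontal; a² = 256, b² = 33.
Latus rectum length = 2b²/a = 2·33/16 = 33/8.

33/8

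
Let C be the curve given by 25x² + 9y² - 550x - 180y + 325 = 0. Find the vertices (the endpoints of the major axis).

(11, -10) and (11, 30)

25(x² - 22x) + 9(y² - 20y) = -325
Complete the square in x and y: 25(x - 11)² + 9(y - 10)² = -325 + 3025 + 900 = 3600
Divide through by 3600 to get (x - 11)²/144 + (y - 10)²/400 = 1.
Ellipse, center (11, 10), major axis vertical; a² = 400, b² = 144.
a = 20. Vertices at (h, k ± a).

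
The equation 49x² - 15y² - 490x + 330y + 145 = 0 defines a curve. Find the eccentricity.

e = 8/7

Group: 49(x² - 10x) -15(y² - 22y) = -145
Complete the square: 49(x - 5)² -15(y - 11)² = -145 + 1225 - 1815 = -735
Divide by -735: (y - 11)²/49 - (x - 5)²/15 = 1
Hyperbola, center (5, 11), transverse axis vertical; a² = 49, b² = 15.
c² = a² + b² = 64, so c = 8.
e = c/a = 8/7.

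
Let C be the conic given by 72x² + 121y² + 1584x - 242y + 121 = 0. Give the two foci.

72(x² + 22x) + 121(y² - 2y) = -121
Completing the square gives 72(x + 11)² + 121(y - 1)² = -121 + 8712 + 121 = 8712.
Divide through by 8712 to get (x + 11)²/121 + (y - 1)²/72 = 1.
Ellipse, center (-11, 1), major axis horizontal; a² = 121, b² = 72.
c² = a² - b² = 121 - 72 = 49, so c = 7.
Foci lie on the horizontal axis through the center: (h ± c, k).

(-18, 1) and (-4, 1)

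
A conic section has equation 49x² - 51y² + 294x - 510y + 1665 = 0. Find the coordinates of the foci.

(-3, -15) and (-3, 5)

Collect terms: 49(x² + 6x) -51(y² + 10y) = -1665
Complete the square: 49(x + 3)² -51(y + 5)² = -1665 + 441 - 1275 = -2499
Dividing both sides by -2499: (y + 5)²/49 - (x + 3)²/51 = 1
Hyperbola, center (-3, -5), transverse axis vertical; a² = 49, b² = 51.
c² = a² + b² = 49 + 51 = 100, so c = 10.
Foci lie on the vertical axis through the center: (h, k ± c).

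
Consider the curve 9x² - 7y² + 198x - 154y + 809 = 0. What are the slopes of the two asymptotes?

Group: 9(x² + 22x) -7(y² + 22y) = -809
Complete the square in x and y: 9(x + 11)² -7(y + 11)² = -809 + 1089 - 847 = -567
Divide through by -567 to get (y + 11)²/81 - (x + 11)²/63 = 1.
Hyperbola, center (-11, -11), transverse axis vertical; a² = 81, b² = 63.
For a vertical hyperbola the asymptotes have slope ±a/b.
Here that is ±9/3√7 = ±3√7/7.

3√7/7 and -3√7/7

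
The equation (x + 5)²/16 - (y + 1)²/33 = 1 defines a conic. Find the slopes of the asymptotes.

√33/4 and -√33/4

Center (-5, -1). The positive term is the x-term, so the transverse axis is horizontal; a² = 16, b² = 33.
For a horizontal hyperbola the asymptotes have slope ±b/a.
Here that is ±√33/4.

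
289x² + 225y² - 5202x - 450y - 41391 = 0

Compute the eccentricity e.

Rearranging, 289(x² - 18x) + 225(y² - 2y) = 41391.
Completing the square gives 289(x - 9)² + 225(y - 1)² = 41391 + 23409 + 225 = 65025.
Dividing both sides by 65025: (x - 9)²/225 + (y - 1)²/289 = 1
Ellipse, center (9, 1), major axis vertical; a² = 289, b² = 225.
c² = a² - b² = 64, so c = 8.
e = c/a = 8/17.

e = 8/17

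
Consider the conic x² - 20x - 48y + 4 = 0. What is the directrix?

y = -14

Only x is squared. Complete the square in x: (x - 10)² = 48(y + 2).
Vertex (10, -2); 4p = 48 so p = 12. Opens up.
Directrix is the horizontal line y = k − p = -2 − (12) = -14.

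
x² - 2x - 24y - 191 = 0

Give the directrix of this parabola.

y = -14

Only x is squared. Complete the square in x: (x - 1)² = 24(y + 8).
Vertex (1, -8); 4p = 24 so p = 6. Opens up.
Directrix is the horizontal line y = k − p = -8 − (6) = -14.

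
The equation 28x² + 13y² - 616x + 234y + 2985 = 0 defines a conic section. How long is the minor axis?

4√13

28(x² - 22x) + 13(y² + 18y) = -2985
Complete the square in x and y: 28(x - 11)² + 13(y + 9)² = -2985 + 3388 + 1053 = 1456
Divide through by 1456 to get (x - 11)²/52 + (y + 9)²/112 = 1.
Ellipse, center (11, -9), major axis vertical; a² = 112, b² = 52.
b² = 52 so b = 2√13; the minor axis has length 2b = 4√13.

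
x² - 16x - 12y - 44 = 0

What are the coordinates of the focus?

Only x is squared. Complete the square in x: (x - 8)² = 12(y + 9).
Vertex (8, -9); 4p = 12 so p = 3. Opens up.
Focus is p units from the vertex along the axis: (h, k + p).

(8, -6)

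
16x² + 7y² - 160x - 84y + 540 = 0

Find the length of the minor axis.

2√7

Group the x- and y-terms: 16(x² - 10x) + 7(y² - 12y) = -540
16(x - 5)² + 7(y - 6)² = -540 + 400 + 252 = 112
Divide through by 112 to get (x - 5)²/7 + (y - 6)²/16 = 1.
Ellipse, center (5, 6), major axis vertical; a² = 16, b² = 7.
b² = 7 so b = √7; the minor axis has length 2b = 2√7.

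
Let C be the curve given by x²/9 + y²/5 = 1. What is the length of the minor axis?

Center (0, 0). The larger denominator 9 sits under the x-term, so the major axis is horizontal; a² = 9, b² = 5.
b² = 5 so b = √5; the minor axis has length 2b = 2√5.

2√5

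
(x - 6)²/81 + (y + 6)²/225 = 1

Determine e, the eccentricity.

e = 4/5

Center (6, -6). The larger denominator 225 sits under the y-term, so the major axis is vertical; a² = 225, b² = 81.
c² = a² - b² = 144, so c = 12.
e = c/a = 12/15 = 4/5.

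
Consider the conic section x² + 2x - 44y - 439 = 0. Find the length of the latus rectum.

Only x is squared. Complete the square in x: (x + 1)² = 44(y + 10).
Vertex (-1, -10); 4p = 44 so p = 11. Opens up.
Latus rectum length = |4p| = 44.

44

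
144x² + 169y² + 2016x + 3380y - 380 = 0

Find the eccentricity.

e = 5/13

Rearranging, 144(x² + 14x) + 169(y² + 20y) = 380.
144(x + 7)² + 169(y + 10)² = 380 + 7056 + 16900 = 24336
Dividing both sides by 24336: (x + 7)²/169 + (y + 10)²/144 = 1
Ellipse, center (-7, -10), major axis horizontal; a² = 169, b² = 144.
c² = a² - b² = 25, so c = 5.
e = c/a = 5/13.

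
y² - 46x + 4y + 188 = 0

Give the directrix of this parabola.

x = -15/2

Only y is squared. Complete the square in y: (y + 2)² = 46(x - 4).
Vertex (4, -2); 4p = 46 so p = 23/2. Opens right.
Directrix is the vertical line x = h − p = 4 − (23/2) = -15/2.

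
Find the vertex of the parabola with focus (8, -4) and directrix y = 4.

The vertex is the midpoint between the focus and the directrix along the axis of symmetry.
Axis is vertical (directrix is horizontal). Vertex y-coordinate = (-4 + 4)/2 = 0; x-coordinate = 8.

(8, 0)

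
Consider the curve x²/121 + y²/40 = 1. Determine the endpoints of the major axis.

Center (0, 0). The larger denominator 121 sits under the x-term, so the major axis is horizontal; a² = 121, b² = 40.
a = 11. Vertices at (h ± a, k).

(-11, 0) and (11, 0)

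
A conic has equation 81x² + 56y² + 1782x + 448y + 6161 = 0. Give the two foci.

Group: 81(x² + 22x) + 56(y² + 8y) = -6161
Complete the square in x and y: 81(x + 11)² + 56(y + 4)² = -6161 + 9801 + 896 = 4536
Divide by 4536: (x + 11)²/56 + (y + 4)²/81 = 1
Ellipse, center (-11, -4), major axis vertical; a² = 81, b² = 56.
c² = a² - b² = 81 - 56 = 25, so c = 5.
Foci lie on the vertical axis through the center: (h, k ± c).

(-11, -9) and (-11, 1)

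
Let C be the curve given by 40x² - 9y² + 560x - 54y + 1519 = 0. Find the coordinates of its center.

(-7, -3)

40(x² + 14x) -9(y² + 6y) = -1519
Completing the square gives 40(x + 7)² -9(y + 3)² = -1519 + 1960 - 81 = 360.
Divide through by 360 to get (x + 7)²/9 - (y + 3)²/40 = 1.
Hyperbola with center (-7, -3).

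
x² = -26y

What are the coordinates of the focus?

Vertex (0, 0); 4p = -26 so p = -13/2. Opens down.
Focus is p units from the vertex along the axis: (h, k + p).

(0, -13/2)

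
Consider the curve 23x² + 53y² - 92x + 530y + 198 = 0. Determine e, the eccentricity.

e = √1590/53

Collect terms: 23(x² - 4x) + 53(y² + 10y) = -198
Complete the square: 23(x - 2)² + 53(y + 5)² = -198 + 92 + 1325 = 1219
Divide by 1219: (x - 2)²/53 + (y + 5)²/23 = 1
Ellipse, center (2, -5), major axis horizontal; a² = 53, b² = 23.
c² = a² - b² = 30, so c = √30.
e = c/a = √30/√53 = √1590/53.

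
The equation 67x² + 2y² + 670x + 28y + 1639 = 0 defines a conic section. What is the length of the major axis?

2√67

Collect terms: 67(x² + 10x) + 2(y² + 14y) = -1639
Completing the square gives 67(x + 5)² + 2(y + 7)² = -1639 + 1675 + 98 = 134.
Divide through by 134 to get (x + 5)²/2 + (y + 7)²/67 = 1.
Ellipse, center (-5, -7), major axis vertical; a² = 67, b² = 2.
a² = 67 so a = √67; the major axis has length 2a = 2√67.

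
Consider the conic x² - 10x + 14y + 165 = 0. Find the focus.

(5, -27/2)

Only x is squared. Complete the square in x: (x - 5)² = -14(y + 10).
Vertex (5, -10); 4p = -14 so p = -7/2. Opens down.
Focus is p units from the vertex along the axis: (h, k + p).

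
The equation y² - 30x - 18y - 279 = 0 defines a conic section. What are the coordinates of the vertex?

(-12, 9)

Only y is squared. Complete the square in y: (y - 9)² = 30(x + 12).
Vertex (-12, 9); 4p = 30 so p = 15/2. Opens right.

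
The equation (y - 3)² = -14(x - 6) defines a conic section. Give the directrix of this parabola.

Vertex (6, 3); 4p = -14 so p = -7/2. Opens left.
Directrix is the vertical line x = h − p = 6 − (-7/2) = 19/2.

x = 19/2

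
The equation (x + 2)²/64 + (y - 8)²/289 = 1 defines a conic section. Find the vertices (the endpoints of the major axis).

Center (-2, 8). The larger denominator 289 sits under the y-term, so the major axis is vertical; a² = 289, b² = 64.
a = 17. Vertices at (h, k ± a).

(-2, -9) and (-2, 25)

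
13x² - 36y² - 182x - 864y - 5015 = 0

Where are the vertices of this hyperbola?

(1, -12) and (13, -12)

Group: 13(x² - 14x) -36(y² + 24y) = 5015
13(x - 7)² -36(y + 12)² = 5015 + 637 - 5184 = 468
Divide through by 468 to get (x - 7)²/36 - (y + 12)²/13 = 1.
Hyperbola, center (7, -12), transverse axis horizontal; a² = 36, b² = 13.
a = 6. Vertices at (h ± a, k).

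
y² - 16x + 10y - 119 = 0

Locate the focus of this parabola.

(-5, -5)

Only y is squared. Complete the square in y: (y + 5)² = 16(x + 9).
Vertex (-9, -5); 4p = 16 so p = 4. Opens right.
Focus is p units from the vertex along the axis: (h + p, k).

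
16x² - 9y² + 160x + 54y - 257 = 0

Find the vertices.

Rearranging, 16(x² + 10x) -9(y² - 6y) = 257.
Complete the square: 16(x + 5)² -9(y - 3)² = 257 + 400 - 81 = 576
Divide by 576: (x + 5)²/36 - (y - 3)²/64 = 1
Hyperbola, center (-5, 3), transverse axis horizontal; a² = 36, b² = 64.
a = 6. Vertices at (h ± a, k).

(-11, 3) and (1, 3)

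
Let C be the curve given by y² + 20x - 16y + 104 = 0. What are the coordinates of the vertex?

Only y is squared. Complete the square in y: (y - 8)² = -20(x + 2).
Vertex (-2, 8); 4p = -20 so p = -5. Opens left.

(-2, 8)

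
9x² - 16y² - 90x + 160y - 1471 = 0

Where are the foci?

(-10, 5) and (20, 5)

Group the x- and y-terms: 9(x² - 10x) -16(y² - 10y) = 1471
9(x - 5)² -16(y - 5)² = 1471 + 225 - 400 = 1296
Divide by 1296: (x - 5)²/144 - (y - 5)²/81 = 1
Hyperbola, center (5, 5), transverse axis horizontal; a² = 144, b² = 81.
c² = a² + b² = 144 + 81 = 225, so c = 15.
Foci lie on the horizontal axis through the center: (h ± c, k).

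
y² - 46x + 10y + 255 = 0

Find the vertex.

Only y is squared. Complete the square in y: (y + 5)² = 46(x - 5).
Vertex (5, -5); 4p = 46 so p = 23/2. Opens right.

(5, -5)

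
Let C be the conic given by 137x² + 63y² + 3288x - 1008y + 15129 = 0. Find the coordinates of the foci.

Group the x- and y-terms: 137(x² + 24x) + 63(y² - 16y) = -15129
Completing the square gives 137(x + 12)² + 63(y - 8)² = -15129 + 19728 + 4032 = 8631.
Divide by 8631: (x + 12)²/63 + (y - 8)²/137 = 1
Ellipse, center (-12, 8), major axis vertical; a² = 137, b² = 63.
c² = a² - b² = 137 - 63 = 74, so c = √74.
Foci lie on the vertical axis through the center: (h, k ± c).

(-12, 8 - √74) and (-12, 8 + √74)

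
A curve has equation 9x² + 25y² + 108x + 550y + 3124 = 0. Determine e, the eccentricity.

e = 4/5

Rearranging, 9(x² + 12x) + 25(y² + 22y) = -3124.
Complete the square in x and y: 9(x + 6)² + 25(y + 11)² = -3124 + 324 + 3025 = 225
Dividing both sides by 225: (x + 6)²/25 + (y + 11)²/9 = 1
Ellipse, center (-6, -11), major axis horizontal; a² = 25, b² = 9.
c² = a² - b² = 16, so c = 4.
e = c/a = 4/5.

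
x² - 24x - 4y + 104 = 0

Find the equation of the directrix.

Only x is squared. Complete the square in x: (x - 12)² = 4(y + 10).
Vertex (12, -10); 4p = 4 so p = 1. Opens up.
Directrix is the horizontal line y = k − p = -10 − (1) = -11.

y = -11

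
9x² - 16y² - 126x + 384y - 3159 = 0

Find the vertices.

(-5, 12) and (19, 12)

Rearranging, 9(x² - 14x) -16(y² - 24y) = 3159.
Complete the square in x and y: 9(x - 7)² -16(y - 12)² = 3159 + 441 - 2304 = 1296
Divide through by 1296 to get (x - 7)²/144 - (y - 12)²/81 = 1.
Hyperbola, center (7, 12), transverse axis horizontal; a² = 144, b² = 81.
a = 12. Vertices at (h ± a, k).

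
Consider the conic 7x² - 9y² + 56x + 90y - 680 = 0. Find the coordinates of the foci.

(-16, 5) and (8, 5)

Collect terms: 7(x² + 8x) -9(y² - 10y) = 680
7(x + 4)² -9(y - 5)² = 680 + 112 - 225 = 567
Divide by 567: (x + 4)²/81 - (y - 5)²/63 = 1
Hyperbola, center (-4, 5), transverse axis horizontal; a² = 81, b² = 63.
c² = a² + b² = 81 + 63 = 144, so c = 12.
Foci lie on the horizontal axis through the center: (h ± c, k).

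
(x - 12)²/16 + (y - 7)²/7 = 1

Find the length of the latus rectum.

Center (12, 7). The larger denominator 16 sits under the x-term, so the major axis is horizontal; a² = 16, b² = 7.
Latus rectum length = 2b²/a = 2·7/4 = 7/2.

7/2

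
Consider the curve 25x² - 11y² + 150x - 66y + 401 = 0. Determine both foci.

Collect terms: 25(x² + 6x) -11(y² + 6y) = -401
Completing the square gives 25(x + 3)² -11(y + 3)² = -401 + 225 - 99 = -275.
Divide through by -275 to get (y + 3)²/25 - (x + 3)²/11 = 1.
Hyperbola, center (-3, -3), transverse axis vertical; a² = 25, b² = 11.
c² = a² + b² = 25 + 11 = 36, so c = 6.
Foci lie on the vertical axis through the center: (h, k ± c).

(-3, -9) and (-3, 3)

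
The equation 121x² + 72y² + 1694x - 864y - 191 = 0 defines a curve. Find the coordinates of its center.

(-7, 6)

121(x² + 14x) + 72(y² - 12y) = 191
121(x + 7)² + 72(y - 6)² = 191 + 5929 + 2592 = 8712
Divide through by 8712 to get (x + 7)²/72 + (y - 6)²/121 = 1.
Ellipse with center (-7, 6).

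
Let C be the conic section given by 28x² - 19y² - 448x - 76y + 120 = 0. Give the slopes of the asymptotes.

2√133/19 and -2√133/19

Rearranging, 28(x² - 16x) -19(y² + 4y) = -120.
Completing the square gives 28(x - 8)² -19(y + 2)² = -120 + 1792 - 76 = 1596.
Dividing both sides by 1596: (x - 8)²/57 - (y + 2)²/84 = 1
Hyperbola, center (8, -2), transverse axis horizontal; a² = 57, b² = 84.
For a horizontal hyperbola the asymptotes have slope ±b/a.
Here that is ±2√21/√57 = ±2√133/19.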